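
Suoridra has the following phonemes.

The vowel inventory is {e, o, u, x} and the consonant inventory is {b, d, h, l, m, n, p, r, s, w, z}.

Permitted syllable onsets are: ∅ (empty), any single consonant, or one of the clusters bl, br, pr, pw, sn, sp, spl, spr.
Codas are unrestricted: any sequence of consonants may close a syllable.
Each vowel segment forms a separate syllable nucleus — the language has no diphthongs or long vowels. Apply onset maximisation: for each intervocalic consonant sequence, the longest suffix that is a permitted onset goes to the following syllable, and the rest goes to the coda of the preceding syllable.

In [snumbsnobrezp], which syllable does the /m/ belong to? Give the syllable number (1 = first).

1

Vowels present: u, o, e; each is a nucleus, giving 3 syllables.
Between /u/ (V1) and /o/ (V2): /mbsn/ — longest licit onset from the right is /sn/, leaving /mb/ as coda.
Between /o/ (V2) and /e/ (V3): cluster /br/ — /br/ is itself a permitted onset, so the whole cluster goes right; preceding coda = ∅.
So the parse is snumb.sno.brezp.
The /m/ is in the coda of syllable 1 (/snumb/).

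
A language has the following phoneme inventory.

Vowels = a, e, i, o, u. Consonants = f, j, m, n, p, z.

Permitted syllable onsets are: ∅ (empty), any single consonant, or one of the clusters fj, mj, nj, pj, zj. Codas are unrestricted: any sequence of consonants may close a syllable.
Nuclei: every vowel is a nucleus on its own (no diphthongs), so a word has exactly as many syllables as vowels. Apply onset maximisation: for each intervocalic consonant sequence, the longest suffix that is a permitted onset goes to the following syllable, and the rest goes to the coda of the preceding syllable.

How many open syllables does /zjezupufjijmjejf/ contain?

3

Vowels present: e, u, u, i, e; each is a nucleus, giving 5 syllables.
/e…u/ gap (V1→V2): just /z/ — single C goes to the following onset.
/u…u/ gap (V2→V3): /p/ is a single consonant, so it becomes the next onset.
/u…i/ gap (V3→V4): /fj/ is a licit onset in full, so it all attaches to the next syllable.
/i…e/ gap (V4→V5): cluster /jmj/ — the longest permitted-onset suffix is /mj/; onset = /mj/, preceding coda = /j/.
Syllabification: zje.zu.pu.fjij.mjejf.
Classifying each syllable: /zje/ (open), /zu/ (open), /pu/ (open), /fjij/ (closed), /mjejf/ (closed).
Open syllables: 3.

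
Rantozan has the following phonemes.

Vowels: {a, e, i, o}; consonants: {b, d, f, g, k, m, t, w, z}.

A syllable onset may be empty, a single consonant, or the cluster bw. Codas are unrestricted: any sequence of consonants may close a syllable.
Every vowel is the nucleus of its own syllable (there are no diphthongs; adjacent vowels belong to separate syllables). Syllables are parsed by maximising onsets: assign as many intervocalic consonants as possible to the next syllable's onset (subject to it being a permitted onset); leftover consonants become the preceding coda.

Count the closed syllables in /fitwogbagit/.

The vowels are i, o, a, i — 4 nuclei, so 4 syllables.
Between /i/ (V1) and /o/ (V2): /tw/ — longest licit onset from the right is /w/, leaving /t/ as coda.
Between /o/ (V2) and /a/ (V3): /gb/ — longest licit onset from the right is /b/, leaving /g/ as coda.
Between /a/ (V3) and /i/ (V4): just /g/ — single C goes to the following onset.
So the parse is fit.wog.ba.git.
Classifying each syllable: /fit/ (closed), /wog/ (closed), /ba/ (open), /git/ (closed).
Closed syllables: 3.

3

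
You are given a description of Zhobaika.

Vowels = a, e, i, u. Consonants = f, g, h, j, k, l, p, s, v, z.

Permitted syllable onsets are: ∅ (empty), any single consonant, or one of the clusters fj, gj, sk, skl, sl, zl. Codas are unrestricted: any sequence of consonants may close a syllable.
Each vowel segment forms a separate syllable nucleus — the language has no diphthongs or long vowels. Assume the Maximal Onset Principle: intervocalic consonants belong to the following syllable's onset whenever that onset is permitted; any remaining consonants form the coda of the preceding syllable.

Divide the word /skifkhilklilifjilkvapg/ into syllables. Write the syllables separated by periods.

skifk.hilk.li.li.fjilk.vapg

Vowels present: i, i, i, i, i, a; each is a nucleus, giving 6 syllables.
Between /i/ (V1) and /i/ (V2): cluster /fkh/ — the longest permitted-onset suffix is /h/; onset = /h/, preceding coda = /fk/.
Between /i/ (V2) and /i/ (V3): /lkl/ — longest licit onset from the right is /l/, leaving /lk/ as coda.
Between /i/ (V3) and /i/ (V4): just /l/ — single C goes to the following onset.
Between /i/ (V4) and /i/ (V5): cluster /fj/ — /fj/ is itself a permitted onset, so the whole cluster goes right; preceding coda = ∅.
Between /i/ (V5) and /a/ (V6): /lkv/; trying suffixes from longest down, /v/ is the first permitted one, so coda /lk/ | onset /v/.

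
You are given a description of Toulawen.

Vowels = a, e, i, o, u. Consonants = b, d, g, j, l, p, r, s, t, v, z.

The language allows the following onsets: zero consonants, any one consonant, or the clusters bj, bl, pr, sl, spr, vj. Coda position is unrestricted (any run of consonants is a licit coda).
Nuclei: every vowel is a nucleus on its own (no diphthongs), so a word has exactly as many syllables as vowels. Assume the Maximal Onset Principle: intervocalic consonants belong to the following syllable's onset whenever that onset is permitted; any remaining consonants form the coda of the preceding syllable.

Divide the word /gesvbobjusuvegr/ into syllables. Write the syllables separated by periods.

gesv.bo.bju.su.vegr

Nuclei (vowels): e, o, u, u, e → 5 syllables.
σ1/σ2 boundary: /svb/; trying suffixes from longest down, /b/ is the first permitted one, so coda /sv/ | onset /b/.
σ2/σ3 boundary: /bj/ — entire cluster is a permitted onset → onset /bj/, coda ∅.
σ3/σ4 boundary: just /s/ — single C goes to the following onset.
σ4/σ5 boundary: /v/ → onset of the next syllable (single consonants are always licit onsets).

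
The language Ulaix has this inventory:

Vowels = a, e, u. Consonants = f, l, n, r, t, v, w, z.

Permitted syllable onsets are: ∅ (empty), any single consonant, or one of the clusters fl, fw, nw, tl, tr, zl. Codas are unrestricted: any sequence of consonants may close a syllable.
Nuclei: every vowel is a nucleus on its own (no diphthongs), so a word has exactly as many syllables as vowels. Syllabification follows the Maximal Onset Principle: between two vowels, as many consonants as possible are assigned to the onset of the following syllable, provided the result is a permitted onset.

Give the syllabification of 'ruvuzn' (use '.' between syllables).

ru.vuzn

Nuclei (vowels): u, u → 2 syllables.
σ1/σ2 boundary: /v/ → onset of the next syllable (single consonants are always licit onsets).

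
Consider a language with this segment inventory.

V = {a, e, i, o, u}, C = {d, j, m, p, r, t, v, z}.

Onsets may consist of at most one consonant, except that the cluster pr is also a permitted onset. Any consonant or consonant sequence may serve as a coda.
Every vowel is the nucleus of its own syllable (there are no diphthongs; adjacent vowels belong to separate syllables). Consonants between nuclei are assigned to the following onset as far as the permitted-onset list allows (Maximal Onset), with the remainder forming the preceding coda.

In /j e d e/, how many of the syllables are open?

2

Vowels present: e, e; each is a nucleus, giving 2 syllables.
σ1/σ2 boundary: /d/ → onset of the next syllable (single consonants are always licit onsets).
So the parse is je.de.
Classifying each syllable: /je/ (open), /de/ (open).
Open syllables: 2.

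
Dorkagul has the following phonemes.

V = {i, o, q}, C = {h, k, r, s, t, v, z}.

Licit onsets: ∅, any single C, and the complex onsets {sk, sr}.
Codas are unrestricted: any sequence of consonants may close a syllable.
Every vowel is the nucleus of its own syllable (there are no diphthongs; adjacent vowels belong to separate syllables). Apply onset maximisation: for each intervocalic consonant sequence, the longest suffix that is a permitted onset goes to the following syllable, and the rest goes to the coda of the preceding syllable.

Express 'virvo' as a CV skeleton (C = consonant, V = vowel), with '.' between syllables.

Vowels present: i, o; each is a nucleus, giving 2 syllables.
V1 /i/ – V2 /o/: cluster /rv/ — the longest permitted-onset suffix is /v/; onset = /v/, preceding coda = /r/.
Putting it together: vir.vo.
Mapping each syllable to C/V: /vir/ → CVC, /vo/ → CV.

CVC.CV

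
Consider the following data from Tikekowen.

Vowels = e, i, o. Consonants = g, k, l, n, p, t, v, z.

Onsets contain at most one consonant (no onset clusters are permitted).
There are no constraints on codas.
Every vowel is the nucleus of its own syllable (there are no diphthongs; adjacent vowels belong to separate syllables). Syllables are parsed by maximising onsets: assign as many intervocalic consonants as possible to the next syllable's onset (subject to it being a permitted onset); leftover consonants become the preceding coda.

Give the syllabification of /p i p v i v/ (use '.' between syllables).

pip.viv

Nuclei (vowels): i, i → 2 syllables.
Between /i/ (V1) and /i/ (V2): /pv/ splits as /p/ + /v/ (/v/ is the longest suffix that is a licit onset).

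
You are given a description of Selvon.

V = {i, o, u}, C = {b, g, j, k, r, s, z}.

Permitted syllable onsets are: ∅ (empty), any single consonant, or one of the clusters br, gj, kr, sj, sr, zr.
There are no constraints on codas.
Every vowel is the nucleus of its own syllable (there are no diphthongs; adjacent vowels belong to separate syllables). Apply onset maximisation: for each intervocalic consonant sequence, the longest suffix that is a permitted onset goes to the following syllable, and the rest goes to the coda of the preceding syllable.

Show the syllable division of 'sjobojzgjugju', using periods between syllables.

sjo.bojz.gju.gju

Vowels present: o, o, u, u; each is a nucleus, giving 4 syllables.
/o…o/ gap (V1→V2): just /b/ — single C goes to the following onset.
/o…u/ gap (V2→V3): cluster /jzgj/ — the longest permitted-onset suffix is /gj/; onset = /gj/, preceding coda = /jz/.
/u…u/ gap (V3→V4): /gj/ — entire cluster is a permitted onset → onset /gj/, coda ∅.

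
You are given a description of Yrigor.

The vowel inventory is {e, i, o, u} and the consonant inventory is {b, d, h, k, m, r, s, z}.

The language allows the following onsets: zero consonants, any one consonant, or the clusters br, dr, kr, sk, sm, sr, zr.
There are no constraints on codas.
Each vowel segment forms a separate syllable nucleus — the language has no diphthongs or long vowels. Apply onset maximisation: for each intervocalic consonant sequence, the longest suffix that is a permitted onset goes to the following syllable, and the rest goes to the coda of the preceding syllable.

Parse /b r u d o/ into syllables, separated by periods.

The vowels are u, o — 2 nuclei, so 2 syllables.
Between /u/ (V1) and /o/ (V2): /d/ is a single consonant, so it becomes the next onset.

bru.do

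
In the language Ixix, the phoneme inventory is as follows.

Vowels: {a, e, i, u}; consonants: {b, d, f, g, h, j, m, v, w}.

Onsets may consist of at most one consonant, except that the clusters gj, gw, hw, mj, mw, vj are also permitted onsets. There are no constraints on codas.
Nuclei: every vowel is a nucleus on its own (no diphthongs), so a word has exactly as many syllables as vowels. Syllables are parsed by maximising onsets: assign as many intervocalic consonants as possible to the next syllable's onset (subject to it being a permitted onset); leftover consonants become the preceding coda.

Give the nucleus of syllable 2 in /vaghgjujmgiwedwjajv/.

u

Vowels present: a, u, i, e, a; each is a nucleus, giving 5 syllables.
The second nucleus (vowel 2 from the left) is /u/.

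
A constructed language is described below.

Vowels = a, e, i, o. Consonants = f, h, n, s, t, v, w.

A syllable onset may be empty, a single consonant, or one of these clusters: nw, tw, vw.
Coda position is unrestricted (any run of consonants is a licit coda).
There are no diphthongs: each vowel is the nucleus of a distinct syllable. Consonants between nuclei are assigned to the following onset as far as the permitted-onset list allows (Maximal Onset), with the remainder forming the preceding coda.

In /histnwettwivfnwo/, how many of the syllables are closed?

The vowels are i, e, i, o — 4 nuclei, so 4 syllables.
σ1/σ2 boundary: /stnw/ splits as /st/ + /nw/ (/nw/ is the longest suffix that is a licit onset).
σ2/σ3 boundary: /ttw/; trying suffixes from longest down, /tw/ is the first permitted one, so coda /t/ | onset /tw/.
σ3/σ4 boundary: cluster /vfnw/ — the longest permitted-onset suffix is /nw/; onset = /nw/, preceding coda = /vf/.
Syllabification: hist.nwet.twivf.nwo.
Classifying each syllable: /hist/ (closed), /nwet/ (closed), /twivf/ (closed), /nwo/ (open).
Closed syllables: 3.

3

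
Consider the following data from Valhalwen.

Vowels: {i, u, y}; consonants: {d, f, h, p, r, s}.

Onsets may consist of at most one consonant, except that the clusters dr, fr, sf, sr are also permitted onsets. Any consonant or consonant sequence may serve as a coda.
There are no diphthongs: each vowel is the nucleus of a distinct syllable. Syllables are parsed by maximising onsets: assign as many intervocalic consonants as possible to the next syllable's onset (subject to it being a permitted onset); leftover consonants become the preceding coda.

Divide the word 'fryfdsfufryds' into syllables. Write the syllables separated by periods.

fryfd.sfu.fryds

Nuclei (vowels): y, u, y → 3 syllables.
/y…u/ gap (V1→V2): /fdsf/ splits as /fd/ + /sf/ (/sf/ is the longest suffix that is a licit onset).
/u…y/ gap (V2→V3): /fr/ — entire cluster is a permitted onset → onset /fr/, coda ∅.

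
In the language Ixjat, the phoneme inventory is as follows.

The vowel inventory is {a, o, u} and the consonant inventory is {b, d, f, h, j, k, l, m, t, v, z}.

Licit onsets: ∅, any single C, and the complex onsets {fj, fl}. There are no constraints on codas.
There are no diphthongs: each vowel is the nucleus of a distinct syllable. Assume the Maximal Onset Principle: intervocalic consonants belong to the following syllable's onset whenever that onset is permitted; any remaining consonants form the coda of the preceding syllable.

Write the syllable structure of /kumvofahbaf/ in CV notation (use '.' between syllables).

CVC.CV.CVC.CVC

Nuclei (vowels): u, o, a, a → 4 syllables.
V1 /u/ – V2 /o/: cluster /mv/ — the longest permitted-onset suffix is /v/; onset = /v/, preceding coda = /m/.
V2 /o/ – V3 /a/: /f/ is a single consonant, so it becomes the next onset.
V3 /a/ – V4 /a/: /hb/ — longest licit onset from the right is /b/, leaving /h/ as coda.
Syllabification: kum.vo.fah.baf.
Mapping each syllable to C/V: /kum/ → CVC, /vo/ → CV, /fah/ → CVC, /baf/ → CVC.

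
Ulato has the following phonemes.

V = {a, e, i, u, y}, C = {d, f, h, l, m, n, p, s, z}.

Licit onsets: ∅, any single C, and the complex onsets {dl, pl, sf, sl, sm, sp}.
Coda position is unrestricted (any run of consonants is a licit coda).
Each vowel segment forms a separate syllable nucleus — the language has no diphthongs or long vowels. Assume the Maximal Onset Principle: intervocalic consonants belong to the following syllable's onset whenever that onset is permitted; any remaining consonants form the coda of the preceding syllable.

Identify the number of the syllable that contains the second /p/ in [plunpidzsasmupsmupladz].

2

The vowels are u, i, a, u, u, a — 6 nuclei, so 6 syllables.
Between /u/ (V1) and /i/ (V2): /np/ splits as /n/ + /p/ (/p/ is the longest suffix that is a licit onset).
Between /i/ (V2) and /a/ (V3): /dzs/; trying suffixes from longest down, /s/ is the first permitted one, so coda /dz/ | onset /s/.
Between /a/ (V3) and /u/ (V4): cluster /sm/ — /sm/ is itself a permitted onset, so the whole cluster goes right; preceding coda = ∅.
Between /u/ (V4) and /u/ (V5): /psm/ splits as /p/ + /sm/ (/sm/ is the longest suffix that is a licit onset).
Between /u/ (V5) and /a/ (V6): /pl/ — entire cluster is a permitted onset → onset /pl/, coda ∅.
Putting it together: plun.pidz.sa.smup.smu.pladz.
The second /p/ is in the onset of syllable 2 (/pidz/).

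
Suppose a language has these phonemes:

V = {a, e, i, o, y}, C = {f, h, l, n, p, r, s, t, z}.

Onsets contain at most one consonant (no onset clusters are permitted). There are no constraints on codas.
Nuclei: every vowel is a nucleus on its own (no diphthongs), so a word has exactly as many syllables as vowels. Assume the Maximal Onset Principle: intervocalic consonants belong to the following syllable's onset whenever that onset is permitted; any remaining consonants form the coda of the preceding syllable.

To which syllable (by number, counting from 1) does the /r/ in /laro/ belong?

2

Nuclei (vowels): a, o → 2 syllables.
V1 /a/ – V2 /o/: /r/ → onset of the next syllable (single consonants are always licit onsets).
Putting it together: la.ro.
The /r/ is in the onset of syllable 2 (/ro/).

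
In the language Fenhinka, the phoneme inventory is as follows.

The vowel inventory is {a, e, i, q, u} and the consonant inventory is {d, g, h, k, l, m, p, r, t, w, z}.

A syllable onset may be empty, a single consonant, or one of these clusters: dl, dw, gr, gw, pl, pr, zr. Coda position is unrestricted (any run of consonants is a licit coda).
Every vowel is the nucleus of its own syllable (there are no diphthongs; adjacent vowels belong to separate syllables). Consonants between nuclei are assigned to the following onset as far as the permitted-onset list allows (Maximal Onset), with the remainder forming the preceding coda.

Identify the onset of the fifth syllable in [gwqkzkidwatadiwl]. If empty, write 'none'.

Vowels present: q, i, a, a, i; each is a nucleus, giving 5 syllables.
Between /q/ (V1) and /i/ (V2): /kzk/ splits as /kz/ + /k/ (/k/ is the longest suffix that is a licit onset).
Between /i/ (V2) and /a/ (V3): cluster /dw/ — /dw/ is itself a permitted onset, so the whole cluster goes right; preceding coda = ∅.
Between /a/ (V3) and /a/ (V4): just /t/ — single C goes to the following onset.
Between /a/ (V4) and /i/ (V5): just /d/ — single C goes to the following onset.
Putting it together: gwqkz.ki.dwa.ta.diwl.
Syllable 5 is /diwl/: onset /d/, nucleus /i/, coda /wl/.

d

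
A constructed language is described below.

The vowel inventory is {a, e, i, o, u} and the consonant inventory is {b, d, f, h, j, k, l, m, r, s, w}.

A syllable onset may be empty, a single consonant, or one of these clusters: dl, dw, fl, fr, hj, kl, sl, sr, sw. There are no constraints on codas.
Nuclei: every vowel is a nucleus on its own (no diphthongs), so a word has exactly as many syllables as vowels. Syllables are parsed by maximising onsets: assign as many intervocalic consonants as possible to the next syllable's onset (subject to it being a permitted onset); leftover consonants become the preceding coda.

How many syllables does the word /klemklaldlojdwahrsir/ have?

5

The vowels are e, a, o, a, i — 5 nuclei, so 5 syllables.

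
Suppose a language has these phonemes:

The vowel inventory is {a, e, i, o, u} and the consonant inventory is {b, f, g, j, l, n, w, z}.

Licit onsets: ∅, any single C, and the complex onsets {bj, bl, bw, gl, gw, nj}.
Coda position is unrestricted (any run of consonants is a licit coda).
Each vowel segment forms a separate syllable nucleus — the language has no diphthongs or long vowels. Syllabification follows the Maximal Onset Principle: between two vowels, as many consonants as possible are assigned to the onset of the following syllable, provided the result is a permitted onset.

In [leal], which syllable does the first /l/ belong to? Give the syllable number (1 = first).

The vowels are e, a — 2 nuclei, so 2 syllables.
Between /e/ (V1) and /a/ (V2): hiatus — the boundary sits between the two vowels.
Result: le.al.
The first /l/ is in the onset of syllable 1 (/le/).

1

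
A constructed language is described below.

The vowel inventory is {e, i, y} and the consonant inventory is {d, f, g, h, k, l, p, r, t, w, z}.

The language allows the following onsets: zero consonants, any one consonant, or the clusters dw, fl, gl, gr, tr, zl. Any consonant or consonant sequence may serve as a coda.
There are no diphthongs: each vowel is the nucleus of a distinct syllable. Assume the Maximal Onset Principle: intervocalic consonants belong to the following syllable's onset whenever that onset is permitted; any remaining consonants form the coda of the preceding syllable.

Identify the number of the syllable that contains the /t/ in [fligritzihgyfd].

Nuclei (vowels): i, i, i, y → 4 syllables.
/i…i/ gap (V1→V2): cluster /gr/ — /gr/ is itself a permitted onset, so the whole cluster goes right; preceding coda = ∅.
/i…i/ gap (V2→V3): /tz/ — longest licit onset from the right is /z/, leaving /t/ as coda.
/i…y/ gap (V3→V4): /hg/ — longest licit onset from the right is /g/, leaving /h/ as coda.
Syllabification: fli.grit.zih.gyfd.
The /t/ is in the coda of syllable 2 (/grit/).

2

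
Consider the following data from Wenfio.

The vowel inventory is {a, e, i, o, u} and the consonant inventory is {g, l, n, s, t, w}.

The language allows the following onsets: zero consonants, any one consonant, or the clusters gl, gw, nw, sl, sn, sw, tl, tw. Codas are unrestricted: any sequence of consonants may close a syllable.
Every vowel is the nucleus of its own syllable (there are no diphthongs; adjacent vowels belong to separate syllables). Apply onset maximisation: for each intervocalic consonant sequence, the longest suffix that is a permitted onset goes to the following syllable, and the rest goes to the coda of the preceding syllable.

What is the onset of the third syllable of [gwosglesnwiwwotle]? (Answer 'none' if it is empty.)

Nuclei (vowels): o, e, i, o, e → 5 syllables.
σ1/σ2 boundary: cluster /sgl/ — the longest permitted-onset suffix is /gl/; onset = /gl/, preceding coda = /s/.
σ2/σ3 boundary: cluster /snw/ — the longest permitted-onset suffix is /nw/; onset = /nw/, preceding coda = /s/.
σ3/σ4 boundary: /ww/ splits as /w/ + /w/ (/w/ is the longest suffix that is a licit onset).
σ4/σ5 boundary: /tl/ is a licit onset in full, so it all attaches to the next syllable.
So the parse is gwos.gles.nwiw.wo.tle.
Syllable 3 is /nwiw/: onset /nw/, nucleus /i/, coda /w/.

nw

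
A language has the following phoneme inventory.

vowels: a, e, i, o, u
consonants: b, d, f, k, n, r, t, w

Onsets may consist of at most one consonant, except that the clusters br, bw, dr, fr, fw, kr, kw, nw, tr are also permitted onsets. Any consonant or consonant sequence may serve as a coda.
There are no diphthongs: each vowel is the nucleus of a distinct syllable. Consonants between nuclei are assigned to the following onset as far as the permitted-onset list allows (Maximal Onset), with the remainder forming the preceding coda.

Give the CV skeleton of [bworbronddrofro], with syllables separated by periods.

Vowels present: o, o, o, o; each is a nucleus, giving 4 syllables.
/o…o/ gap (V1→V2): /rbr/ splits as /r/ + /br/ (/br/ is the longest suffix that is a licit onset).
/o…o/ gap (V2→V3): /nddr/ splits as /nd/ + /dr/ (/dr/ is the longest suffix that is a licit onset).
/o…o/ gap (V3→V4): /fr/ — entire cluster is a permitted onset → onset /fr/, coda ∅.
Putting it together: bwor.brond.dro.fro.
Mapping each syllable to C/V: /bwor/ → CCVC, /brond/ → CCVCC, /dro/ → CCV, /fro/ → CCV.

CCVC.CCVCC.CCV.CCV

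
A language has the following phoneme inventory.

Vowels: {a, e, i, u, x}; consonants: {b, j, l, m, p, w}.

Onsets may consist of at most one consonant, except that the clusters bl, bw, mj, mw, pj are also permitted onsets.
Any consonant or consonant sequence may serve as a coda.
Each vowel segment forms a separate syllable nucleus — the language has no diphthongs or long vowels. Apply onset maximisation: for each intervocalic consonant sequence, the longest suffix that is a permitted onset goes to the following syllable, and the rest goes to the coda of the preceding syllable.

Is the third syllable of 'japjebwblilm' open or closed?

Nuclei (vowels): a, e, i → 3 syllables.
σ1/σ2 boundary: cluster /pj/ — /pj/ is itself a permitted onset, so the whole cluster goes right; preceding coda = ∅.
σ2/σ3 boundary: cluster /bwbl/ — the longest permitted-onset suffix is /bl/; onset = /bl/, preceding coda = /bw/.
Result: ja.pjebw.blilm.
Syllable 3 is /blilm/ with coda /lm/, so it is closed.

closed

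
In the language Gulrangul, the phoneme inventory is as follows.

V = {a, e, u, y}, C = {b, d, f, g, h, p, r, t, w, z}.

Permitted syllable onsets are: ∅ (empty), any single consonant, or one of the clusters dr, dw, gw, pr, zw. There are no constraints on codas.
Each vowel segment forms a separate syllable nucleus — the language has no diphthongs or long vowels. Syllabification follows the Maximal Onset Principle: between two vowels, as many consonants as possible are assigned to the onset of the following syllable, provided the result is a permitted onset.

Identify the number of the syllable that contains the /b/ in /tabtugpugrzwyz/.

1

Vowels present: a, u, u, y; each is a nucleus, giving 4 syllables.
V1 /a/ – V2 /u/: /bt/ — longest licit onset from the right is /t/, leaving /b/ as coda.
V2 /u/ – V3 /u/: /gp/; trying suffixes from longest down, /p/ is the first permitted one, so coda /g/ | onset /p/.
V3 /u/ – V4 /y/: /grzw/ — longest licit onset from the right is /zw/, leaving /gr/ as coda.
Syllabification: tab.tug.pugr.zwyz.
The /b/ is in the coda of syllable 1 (/tab/).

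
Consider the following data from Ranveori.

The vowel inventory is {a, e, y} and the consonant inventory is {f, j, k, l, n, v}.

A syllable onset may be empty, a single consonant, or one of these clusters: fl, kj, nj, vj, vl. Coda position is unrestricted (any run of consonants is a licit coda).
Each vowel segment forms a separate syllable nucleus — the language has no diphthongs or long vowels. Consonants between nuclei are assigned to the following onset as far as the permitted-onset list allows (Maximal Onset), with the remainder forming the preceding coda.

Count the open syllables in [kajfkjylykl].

1

The vowels are a, y, y — 3 nuclei, so 3 syllables.
V1 /a/ – V2 /y/: /jfkj/ — longest licit onset from the right is /kj/, leaving /jf/ as coda.
V2 /y/ – V3 /y/: just /l/ — single C goes to the following onset.
Syllabification: kajf.kjy.lykl.
Classifying each syllable: /kajf/ (closed), /kjy/ (open), /lykl/ (closed).
Open syllables: 1.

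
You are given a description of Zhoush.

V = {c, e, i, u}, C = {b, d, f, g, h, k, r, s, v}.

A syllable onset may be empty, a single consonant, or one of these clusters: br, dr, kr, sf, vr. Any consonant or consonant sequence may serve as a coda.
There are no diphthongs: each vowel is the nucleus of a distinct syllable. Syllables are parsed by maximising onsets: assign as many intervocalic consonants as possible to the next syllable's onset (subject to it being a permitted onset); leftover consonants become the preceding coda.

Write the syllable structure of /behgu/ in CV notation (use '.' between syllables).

Nuclei (vowels): e, u → 2 syllables.
/e…u/ gap (V1→V2): /hg/ — longest licit onset from the right is /g/, leaving /h/ as coda.
Putting it together: beh.gu.
Mapping each syllable to C/V: /beh/ → CVC, /gu/ → CV.

CVC.CV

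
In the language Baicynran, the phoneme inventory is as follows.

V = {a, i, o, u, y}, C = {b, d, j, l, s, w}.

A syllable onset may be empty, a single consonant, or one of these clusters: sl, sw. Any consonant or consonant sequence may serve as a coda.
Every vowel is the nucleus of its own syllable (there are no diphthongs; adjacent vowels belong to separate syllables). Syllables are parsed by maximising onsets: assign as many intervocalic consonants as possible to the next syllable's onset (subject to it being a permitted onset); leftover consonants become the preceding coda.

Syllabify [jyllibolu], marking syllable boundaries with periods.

jyl.li.bo.lu

The vowels are y, i, o, u — 4 nuclei, so 4 syllables.
V1 /y/ – V2 /i/: /ll/; trying suffixes from longest down, /l/ is the first permitted one, so coda /l/ | onset /l/.
V2 /i/ – V3 /o/: /b/ is a single consonant, so it becomes the next onset.
V3 /o/ – V4 /u/: /l/ → onset of the next syllable (single consonants are always licit onsets).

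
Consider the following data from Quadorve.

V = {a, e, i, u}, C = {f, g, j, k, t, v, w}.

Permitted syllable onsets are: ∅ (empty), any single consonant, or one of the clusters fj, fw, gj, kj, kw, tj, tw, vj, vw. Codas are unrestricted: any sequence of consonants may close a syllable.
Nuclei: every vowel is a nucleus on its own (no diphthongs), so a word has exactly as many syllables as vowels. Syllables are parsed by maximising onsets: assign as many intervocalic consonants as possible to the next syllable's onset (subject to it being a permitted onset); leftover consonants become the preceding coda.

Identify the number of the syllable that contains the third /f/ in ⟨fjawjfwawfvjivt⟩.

The vowels are a, a, i — 3 nuclei, so 3 syllables.
/a…a/ gap (V1→V2): /wjfw/ splits as /wj/ + /fw/ (/fw/ is the longest suffix that is a licit onset).
/a…i/ gap (V2→V3): /wfvj/ splits as /wf/ + /vj/ (/vj/ is the longest suffix that is a licit onset).
Putting it together: fjawj.fwawf.vjivt.
The third /f/ is in the coda of syllable 2 (/fwawf/).

2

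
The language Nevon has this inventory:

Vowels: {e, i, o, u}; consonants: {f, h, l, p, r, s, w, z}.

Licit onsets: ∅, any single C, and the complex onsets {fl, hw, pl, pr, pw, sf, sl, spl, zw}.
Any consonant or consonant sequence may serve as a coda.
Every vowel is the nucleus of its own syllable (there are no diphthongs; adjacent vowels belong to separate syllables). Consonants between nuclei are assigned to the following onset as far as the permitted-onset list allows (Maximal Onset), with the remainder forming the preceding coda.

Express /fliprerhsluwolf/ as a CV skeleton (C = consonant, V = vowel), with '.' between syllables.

Nuclei (vowels): i, e, u, o → 4 syllables.
/i…e/ gap (V1→V2): /pr/ is a licit onset in full, so it all attaches to the next syllable.
/e…u/ gap (V2→V3): /rhsl/; trying suffixes from longest down, /sl/ is the first permitted one, so coda /rh/ | onset /sl/.
/u…o/ gap (V3→V4): /w/ is a single consonant, so it becomes the next onset.
Result: fli.prerh.slu.wolf.
Mapping each syllable to C/V: /fli/ → CCV, /prerh/ → CCVCC, /slu/ → CCV, /wolf/ → CVCC.

CCV.CCVCC.CCV.CVCC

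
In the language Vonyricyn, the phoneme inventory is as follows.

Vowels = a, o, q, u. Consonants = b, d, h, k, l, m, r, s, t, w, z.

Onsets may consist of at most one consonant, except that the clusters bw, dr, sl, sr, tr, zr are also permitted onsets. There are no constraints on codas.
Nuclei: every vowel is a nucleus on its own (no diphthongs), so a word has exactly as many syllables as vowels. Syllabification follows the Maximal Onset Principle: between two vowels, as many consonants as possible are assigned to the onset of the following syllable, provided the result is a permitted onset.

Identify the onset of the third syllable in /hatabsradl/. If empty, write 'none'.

sr

Nuclei (vowels): a, a, a → 3 syllables.
Between /a/ (V1) and /a/ (V2): /t/ → onset of the next syllable (single consonants are always licit onsets).
Between /a/ (V2) and /a/ (V3): cluster /bsr/ — the longest permitted-onset suffix is /sr/; onset = /sr/, preceding coda = /b/.
So the parse is ha.tab.sradl.
Syllable 3 is /sradl/: onset /sr/, nucleus /a/, coda /dl/.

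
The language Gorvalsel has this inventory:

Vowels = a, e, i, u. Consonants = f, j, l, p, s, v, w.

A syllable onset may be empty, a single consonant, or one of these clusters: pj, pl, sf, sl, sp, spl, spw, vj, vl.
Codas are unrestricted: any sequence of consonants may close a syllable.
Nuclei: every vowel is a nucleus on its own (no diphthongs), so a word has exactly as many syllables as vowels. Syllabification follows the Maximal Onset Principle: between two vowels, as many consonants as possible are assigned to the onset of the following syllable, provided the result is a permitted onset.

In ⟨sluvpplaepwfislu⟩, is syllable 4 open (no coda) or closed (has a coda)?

Vowels present: u, a, e, i, u; each is a nucleus, giving 5 syllables.
/u…a/ gap (V1→V2): /vppl/; trying suffixes from longest down, /pl/ is the first permitted one, so coda /vp/ | onset /pl/.
/a…e/ gap (V2→V3): no consonants, so the boundary falls immediately after /a/.
/e…i/ gap (V3→V4): cluster /pwf/ — the longest permitted-onset suffix is /f/; onset = /f/, preceding coda = /pw/.
/i…u/ gap (V4→V5): /sl/ — entire cluster is a permitted onset → onset /sl/, coda ∅.
Result: sluvp.pla.epw.fi.slu.
Syllable 4 is /fi/; it ends in its nucleus with no coda, so it is open.

open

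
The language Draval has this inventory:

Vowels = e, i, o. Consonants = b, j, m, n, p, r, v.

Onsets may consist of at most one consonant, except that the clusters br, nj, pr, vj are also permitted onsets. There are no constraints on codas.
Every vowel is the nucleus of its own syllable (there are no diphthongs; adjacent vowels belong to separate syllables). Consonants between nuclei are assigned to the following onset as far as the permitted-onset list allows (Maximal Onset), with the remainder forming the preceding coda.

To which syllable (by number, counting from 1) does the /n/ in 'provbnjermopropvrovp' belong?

Nuclei (vowels): o, e, o, o, o → 5 syllables.
σ1/σ2 boundary: /vbnj/ — longest licit onset from the right is /nj/, leaving /vb/ as coda.
σ2/σ3 boundary: cluster /rm/ — the longest permitted-onset suffix is /m/; onset = /m/, preceding coda = /r/.
σ3/σ4 boundary: /pr/ is a licit onset in full, so it all attaches to the next syllable.
σ4/σ5 boundary: /pvr/ — longest licit onset from the right is /r/, leaving /pv/ as coda.
Result: provb.njer.mo.propv.rovp.
The /n/ is in the onset of syllable 2 (/njer/).

2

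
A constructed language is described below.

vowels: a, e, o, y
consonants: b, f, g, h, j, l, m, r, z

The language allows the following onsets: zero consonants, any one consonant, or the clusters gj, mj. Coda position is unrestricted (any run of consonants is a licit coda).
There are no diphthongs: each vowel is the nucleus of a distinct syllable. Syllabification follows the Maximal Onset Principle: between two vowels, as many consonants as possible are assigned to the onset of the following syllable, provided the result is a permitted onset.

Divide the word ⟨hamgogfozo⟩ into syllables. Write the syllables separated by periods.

ham.gog.fo.zo

Nuclei (vowels): a, o, o, o → 4 syllables.
Between /a/ (V1) and /o/ (V2): cluster /mg/ — the longest permitted-onset suffix is /g/; onset = /g/, preceding coda = /m/.
Between /o/ (V2) and /o/ (V3): cluster /gf/ — the longest permitted-onset suffix is /f/; onset = /f/, preceding coda = /g/.
Between /o/ (V3) and /o/ (V4): /z/ → onset of the next syllable (single consonants are always licit onsets).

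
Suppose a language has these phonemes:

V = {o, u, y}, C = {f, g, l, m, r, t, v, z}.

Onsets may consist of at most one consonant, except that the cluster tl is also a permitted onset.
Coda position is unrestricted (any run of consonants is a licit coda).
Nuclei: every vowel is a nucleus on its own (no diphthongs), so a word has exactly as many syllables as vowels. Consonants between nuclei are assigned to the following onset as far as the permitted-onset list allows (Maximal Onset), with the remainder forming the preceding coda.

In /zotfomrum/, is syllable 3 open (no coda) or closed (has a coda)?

closed

The vowels are o, o, u — 3 nuclei, so 3 syllables.
/o…o/ gap (V1→V2): cluster /tf/ — the longest permitted-onset suffix is /f/; onset = /f/, preceding coda = /t/.
/o…u/ gap (V2→V3): /mr/ splits as /m/ + /r/ (/r/ is the longest suffix that is a licit onset).
Putting it together: zot.fom.rum.
Syllable 3 is /rum/ with coda /m/, so it is closed.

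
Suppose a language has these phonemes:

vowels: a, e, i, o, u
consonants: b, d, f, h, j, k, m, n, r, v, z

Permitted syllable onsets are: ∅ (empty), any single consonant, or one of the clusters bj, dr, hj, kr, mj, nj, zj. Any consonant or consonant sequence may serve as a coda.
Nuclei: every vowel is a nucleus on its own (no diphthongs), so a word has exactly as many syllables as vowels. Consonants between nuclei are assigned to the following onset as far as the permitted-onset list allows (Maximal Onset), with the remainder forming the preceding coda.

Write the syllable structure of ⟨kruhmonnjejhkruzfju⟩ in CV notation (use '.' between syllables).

Vowels present: u, o, e, u, u; each is a nucleus, giving 5 syllables.
V1 /u/ – V2 /o/: /hm/ splits as /h/ + /m/ (/m/ is the longest suffix that is a licit onset).
V2 /o/ – V3 /e/: /nnj/ — longest licit onset from the right is /nj/, leaving /n/ as coda.
V3 /e/ – V4 /u/: /jhkr/; trying suffixes from longest down, /kr/ is the first permitted one, so coda /jh/ | onset /kr/.
V4 /u/ – V5 /u/: /zfj/ splits as /zf/ + /j/ (/j/ is the longest suffix that is a licit onset).
Putting it together: kruh.mon.njejh.kruzf.ju.
Mapping each syllable to C/V: /kruh/ → CCVC, /mon/ → CVC, /njejh/ → CCVCC, /kruzf/ → CCVCC, /ju/ → CV.

CCVC.CVC.CCVCC.CCVCC.CV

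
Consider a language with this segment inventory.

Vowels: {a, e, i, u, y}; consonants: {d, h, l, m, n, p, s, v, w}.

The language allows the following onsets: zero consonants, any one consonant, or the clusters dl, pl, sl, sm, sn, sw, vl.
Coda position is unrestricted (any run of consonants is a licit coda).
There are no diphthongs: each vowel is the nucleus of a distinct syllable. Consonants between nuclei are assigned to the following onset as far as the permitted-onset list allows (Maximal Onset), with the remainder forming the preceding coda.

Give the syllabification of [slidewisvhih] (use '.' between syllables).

The vowels are i, e, i, i — 4 nuclei, so 4 syllables.
σ1/σ2 boundary: /d/ is a single consonant, so it becomes the next onset.
σ2/σ3 boundary: /w/ → onset of the next syllable (single consonants are always licit onsets).
σ3/σ4 boundary: /svh/ — longest licit onset from the right is /h/, leaving /sv/ as coda.

sli.de.wisv.hih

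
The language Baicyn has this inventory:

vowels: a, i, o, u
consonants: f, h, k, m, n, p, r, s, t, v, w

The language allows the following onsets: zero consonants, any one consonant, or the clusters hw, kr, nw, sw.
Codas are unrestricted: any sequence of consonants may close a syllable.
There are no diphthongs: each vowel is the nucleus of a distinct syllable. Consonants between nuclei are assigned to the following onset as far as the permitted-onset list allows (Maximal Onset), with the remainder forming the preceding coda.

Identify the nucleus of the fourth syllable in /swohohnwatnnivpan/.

Vowels present: o, o, a, i, a; each is a nucleus, giving 5 syllables.
The fourth nucleus (vowel 4 from the left) is /i/.

i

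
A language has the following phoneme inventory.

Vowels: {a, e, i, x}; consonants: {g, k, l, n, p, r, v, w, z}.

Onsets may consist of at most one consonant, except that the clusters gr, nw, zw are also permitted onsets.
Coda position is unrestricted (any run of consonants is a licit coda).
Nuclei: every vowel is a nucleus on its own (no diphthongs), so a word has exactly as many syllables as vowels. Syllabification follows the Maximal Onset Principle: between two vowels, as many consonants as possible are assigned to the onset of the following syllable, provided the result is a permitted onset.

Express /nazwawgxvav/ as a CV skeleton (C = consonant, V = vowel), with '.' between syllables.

Vowels present: a, a, x, a; each is a nucleus, giving 4 syllables.
σ1/σ2 boundary: cluster /zw/ — /zw/ is itself a permitted onset, so the whole cluster goes right; preceding coda = ∅.
σ2/σ3 boundary: /wg/ — longest licit onset from the right is /g/, leaving /w/ as coda.
σ3/σ4 boundary: just /v/ — single C goes to the following onset.
Result: na.zwaw.gx.vav.
Mapping each syllable to C/V: /na/ → CV, /zwaw/ → CCVC, /gx/ → CV, /vav/ → CVC.

CV.CCVC.CV.CVC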